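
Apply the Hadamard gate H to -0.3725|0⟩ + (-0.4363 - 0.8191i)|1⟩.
(-0.5719 - 0.5792i)|0⟩ + (0.04511 + 0.5792i)|1⟩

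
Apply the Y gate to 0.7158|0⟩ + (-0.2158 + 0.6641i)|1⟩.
(0.6641 + 0.2158i)|0⟩ + 0.7158i|1⟩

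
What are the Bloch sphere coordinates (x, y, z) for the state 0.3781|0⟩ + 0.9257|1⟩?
(0.7, 0, -0.714)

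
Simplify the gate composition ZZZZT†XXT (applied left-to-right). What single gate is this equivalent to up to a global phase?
I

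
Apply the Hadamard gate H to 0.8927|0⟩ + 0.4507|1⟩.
0.9499|0⟩ + 0.3125|1⟩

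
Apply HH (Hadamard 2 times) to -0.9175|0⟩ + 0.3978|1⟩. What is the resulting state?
-0.9175|0⟩ + 0.3978|1⟩

H² = I, so an even number of Hadamards cancels: H^2 = I and the state is unchanged.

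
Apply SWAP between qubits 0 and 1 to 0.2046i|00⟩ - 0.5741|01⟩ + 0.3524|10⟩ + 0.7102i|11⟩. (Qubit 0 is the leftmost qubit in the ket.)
0.2046i|00⟩ + 0.3524|01⟩ - 0.5741|10⟩ + 0.7102i|11⟩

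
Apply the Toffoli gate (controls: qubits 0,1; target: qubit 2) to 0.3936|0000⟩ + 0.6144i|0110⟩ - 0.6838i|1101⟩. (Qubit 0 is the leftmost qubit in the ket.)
0.3936|0000⟩ + 0.6144i|0110⟩ - 0.6838i|1111⟩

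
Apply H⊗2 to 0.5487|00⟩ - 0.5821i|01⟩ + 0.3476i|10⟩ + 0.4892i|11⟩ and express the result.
(0.2744 + 0.1274i)|00⟩ + (0.2744 + 0.2203i)|01⟩ + (0.2744 - 0.7095i)|10⟩ + (0.2744 + 0.3619i)|11⟩

H⊗2 gives amp(|y⟩) = (1/2) Σ_x (−1)^(x·y) amp(|x⟩), where x·y is the number of positions in which both x and y have a 1.
|00⟩: (0.5487 - 0.5821i + 0.3476i + 0.4892i)/2 = (0.2744 + 0.1274i)
|01⟩: (0.5487 + 0.5821i + 0.3476i - 0.4892i)/2 = (0.2744 + 0.2203i)
|10⟩: (0.5487 - 0.5821i - 0.3476i - 0.4892i)/2 = (0.2744 - 0.7095i)
|11⟩: (0.5487 + 0.5821i - 0.3476i + 0.4892i)/2 = (0.2744 + 0.3619i)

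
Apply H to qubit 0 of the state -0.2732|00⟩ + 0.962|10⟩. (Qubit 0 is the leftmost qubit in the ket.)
0.4871|00⟩ - 0.8734|10⟩

H on qubit 0 mixes each pair of kets that differ only in qubit 0: amplitudes (a, b) of (|…0…⟩, |…1…⟩) become ((a + b)/√2, (a − b)/√2). Kets absent from the input have amplitude 0.
(|00⟩, |10⟩): (a, b) = (-0.2732, 0.962) → (0.4871, -0.8734)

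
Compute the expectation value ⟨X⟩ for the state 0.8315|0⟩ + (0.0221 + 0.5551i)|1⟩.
0.03675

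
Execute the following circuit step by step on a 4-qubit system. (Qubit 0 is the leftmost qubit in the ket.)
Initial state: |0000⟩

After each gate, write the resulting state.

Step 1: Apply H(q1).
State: 1/√2|0000⟩ + 1/√2|0100⟩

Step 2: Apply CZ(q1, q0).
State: 1/√2|0000⟩ + 1/√2|0100⟩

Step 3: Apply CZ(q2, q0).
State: 1/√2|0000⟩ + 1/√2|0100⟩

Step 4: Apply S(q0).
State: 1/√2|0000⟩ + 1/√2|0100⟩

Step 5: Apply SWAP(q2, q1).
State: 1/√2|0000⟩ + 1/√2|0010⟩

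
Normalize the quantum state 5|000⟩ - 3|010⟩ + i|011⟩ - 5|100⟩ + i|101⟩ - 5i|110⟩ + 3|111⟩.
0.513|000⟩ - 0.3078|010⟩ + 0.1026i|011⟩ - 0.513|100⟩ + 0.1026i|101⟩ - 0.513i|110⟩ + 0.3078|111⟩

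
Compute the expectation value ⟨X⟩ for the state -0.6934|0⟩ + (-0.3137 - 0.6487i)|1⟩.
0.435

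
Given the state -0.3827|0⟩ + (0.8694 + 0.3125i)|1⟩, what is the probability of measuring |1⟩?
0.8535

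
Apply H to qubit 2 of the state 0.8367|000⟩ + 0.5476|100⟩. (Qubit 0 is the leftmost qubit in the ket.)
0.5916|000⟩ + 0.5916|001⟩ + 0.3872|100⟩ + 0.3872|101⟩

H on qubit 2 mixes each pair of kets that differ only in qubit 2: amplitudes (a, b) of (|…0…⟩, |…1…⟩) become ((a + b)/√2, (a − b)/√2). Kets absent from the input have amplitude 0.
(|000⟩, |001⟩): (a, b) = (0.8367, 0) → (0.5916, 0.5916)
(|100⟩, |101⟩): (a, b) = (0.5476, 0) → (0.3872, 0.3872)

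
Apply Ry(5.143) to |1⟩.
-0.5397|0⟩ - 0.8419|1⟩

Ry(5.143) = [[cos(θ/2), −sin(θ/2)], [sin(θ/2), cos(θ/2)]]; θ = 5.143, cos(θ/2) ≈ -0.841851, sin(θ/2) ≈ 0.53971.
With a = amp(|0⟩) = 0 and b = amp(|1⟩) = 1:
new amp(|0⟩) = (-0.841851)·a + (-0.53971)·b = -0.5397
new amp(|1⟩) = (0.53971)·a + (-0.841851)·b = -0.8419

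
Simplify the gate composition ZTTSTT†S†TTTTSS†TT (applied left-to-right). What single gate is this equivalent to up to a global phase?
Z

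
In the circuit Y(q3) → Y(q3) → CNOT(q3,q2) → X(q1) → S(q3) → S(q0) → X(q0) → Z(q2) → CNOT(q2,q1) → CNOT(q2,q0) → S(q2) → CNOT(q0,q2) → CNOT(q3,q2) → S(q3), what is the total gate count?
14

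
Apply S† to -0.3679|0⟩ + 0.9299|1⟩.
-0.3679|0⟩ - 0.9299i|1⟩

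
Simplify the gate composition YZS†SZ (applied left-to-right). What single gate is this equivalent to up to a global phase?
Y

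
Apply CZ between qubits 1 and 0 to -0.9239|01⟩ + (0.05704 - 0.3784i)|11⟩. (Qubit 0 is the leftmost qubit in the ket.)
-0.9239|01⟩ + (-0.05704 + 0.3784i)|11⟩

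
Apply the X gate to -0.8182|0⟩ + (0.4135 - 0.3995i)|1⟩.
(0.4135 - 0.3995i)|0⟩ - 0.8182|1⟩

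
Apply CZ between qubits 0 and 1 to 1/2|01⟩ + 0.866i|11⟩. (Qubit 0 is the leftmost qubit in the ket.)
1/2|01⟩ - 0.866i|11⟩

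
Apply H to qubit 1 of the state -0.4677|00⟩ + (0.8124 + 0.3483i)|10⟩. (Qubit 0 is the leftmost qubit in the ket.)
-0.3307|00⟩ - 0.3307|01⟩ + (0.5745 + 0.2463i)|10⟩ + (0.5745 + 0.2463i)|11⟩

H on qubit 1 mixes each pair of kets that differ only in qubit 1: amplitudes (a, b) of (|…0…⟩, |…1…⟩) become ((a + b)/√2, (a − b)/√2). Kets absent from the input have amplitude 0.
(|00⟩, |01⟩): (a, b) = (-0.4677, 0) → (-0.3307, -0.3307)
(|10⟩, |11⟩): (a, b) = ((0.8124 + 0.3483i), 0) → ((0.5745 + 0.2463i), (0.5745 + 0.2463i))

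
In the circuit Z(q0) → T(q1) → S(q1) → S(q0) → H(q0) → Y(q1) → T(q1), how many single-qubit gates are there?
7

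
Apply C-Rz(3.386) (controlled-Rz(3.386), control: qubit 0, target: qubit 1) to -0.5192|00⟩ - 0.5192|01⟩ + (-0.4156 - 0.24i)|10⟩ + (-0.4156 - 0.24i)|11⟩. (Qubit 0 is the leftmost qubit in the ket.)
-0.5192|00⟩ - 0.5192|01⟩ + (-0.1875 + 0.4418i)|10⟩ + (0.2889 - 0.3832i)|11⟩

C-Rz(3.386) leaves the control-|0⟩ kets |00⟩, |01⟩ unchanged and applies Rz(3.386) to qubit 1 on the control-|1⟩ pair (|10⟩, |11⟩).
Rz(3.386) = [[e^(−iθ/2), 0], [0, e^(iθ/2)]] with e^(±iθ/2) = cos(θ/2) ± i·sin(θ/2); θ = 3.386, cos(θ/2) ≈ -0.1219, sin(θ/2) ≈ 0.992542.
With a = amp(|10⟩) = (-0.4156 - 0.24i) and b = amp(|11⟩) = (-0.4156 - 0.24i):
new amp(|10⟩) = (-0.1219 - 0.992542i)·a = (-0.1875 + 0.4418i)
new amp(|11⟩) = (-0.1219 + 0.992542i)·b = (0.2889 - 0.3832i)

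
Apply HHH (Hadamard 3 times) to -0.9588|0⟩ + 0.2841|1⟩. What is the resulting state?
-0.4771|0⟩ - 0.8789|1⟩

H² = I, so H^3 = H: a single Hadamard. With (a, b) = (-0.9588, 0.2841), H gives ((a + b)/√2, (a − b)/√2) = (-0.4771, -0.8789).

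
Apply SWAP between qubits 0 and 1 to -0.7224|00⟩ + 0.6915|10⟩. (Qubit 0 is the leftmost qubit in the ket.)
-0.7224|00⟩ + 0.6915|01⟩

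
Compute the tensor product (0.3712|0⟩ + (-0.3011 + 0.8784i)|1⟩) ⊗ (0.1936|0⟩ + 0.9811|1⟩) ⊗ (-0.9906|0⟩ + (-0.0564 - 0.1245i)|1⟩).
-0.07119|000⟩ + (-0.004053 - 0.008947i)|001⟩ - 0.3608|010⟩ + (-0.02054 - 0.04534i)|011⟩ + (0.05775 - 0.1685i)|100⟩ + (0.02446 - 0.002334i)|101⟩ + (0.2926 - 0.8537i)|110⟩ + (0.124 - 0.01183i)|111⟩

amp(|b₁b₂…⟩) = product of the factor amplitudes for bits b₁, b₂, …; only kets whose every factor amplitude is nonzero survive.
|000⟩: (0.3712)(0.1936)(-0.9906) = -0.07119
|001⟩: (0.3712)(0.1936)(-0.0564 - 0.1245i) = (-0.004053 - 0.008947i)
|010⟩: (0.3712)(0.9811)(-0.9906) = -0.3608
|011⟩: (0.3712)(0.9811)(-0.0564 - 0.1245i) = (-0.02054 - 0.04534i)
|100⟩: (-0.3011 + 0.8784i)(0.1936)(-0.9906) = (0.05775 - 0.1685i)
|101⟩: (-0.3011 + 0.8784i)(0.1936)(-0.0564 - 0.1245i) = (0.02446 - 0.002334i)
|110⟩: (-0.3011 + 0.8784i)(0.9811)(-0.9906) = (0.2926 - 0.8537i)
|111⟩: (-0.3011 + 0.8784i)(0.9811)(-0.0564 - 0.1245i) = (0.124 - 0.01183i)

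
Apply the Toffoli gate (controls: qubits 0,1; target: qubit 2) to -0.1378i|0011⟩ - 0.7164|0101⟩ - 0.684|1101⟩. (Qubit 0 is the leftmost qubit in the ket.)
-0.1378i|0011⟩ - 0.7164|0101⟩ - 0.684|1111⟩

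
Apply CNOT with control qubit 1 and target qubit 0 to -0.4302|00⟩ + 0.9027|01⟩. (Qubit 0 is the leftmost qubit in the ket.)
-0.4302|00⟩ + 0.9027|11⟩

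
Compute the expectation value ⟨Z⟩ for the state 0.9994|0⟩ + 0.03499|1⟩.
0.9976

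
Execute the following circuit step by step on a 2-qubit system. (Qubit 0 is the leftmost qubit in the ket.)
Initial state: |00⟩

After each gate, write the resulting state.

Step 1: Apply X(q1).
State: |01⟩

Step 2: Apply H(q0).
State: 1/√2|01⟩ + 1/√2|11⟩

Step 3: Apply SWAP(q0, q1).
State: 1/√2|10⟩ + 1/√2|11⟩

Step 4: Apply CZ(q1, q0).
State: 1/√2|10⟩ - 1/√2|11⟩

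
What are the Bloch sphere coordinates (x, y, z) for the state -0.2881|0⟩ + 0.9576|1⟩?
(-0.5518, 0, -0.834)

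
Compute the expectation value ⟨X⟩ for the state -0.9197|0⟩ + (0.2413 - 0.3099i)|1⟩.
-0.4438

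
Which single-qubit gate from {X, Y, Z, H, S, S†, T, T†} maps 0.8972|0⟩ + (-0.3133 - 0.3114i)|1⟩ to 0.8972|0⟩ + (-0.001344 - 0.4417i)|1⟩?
T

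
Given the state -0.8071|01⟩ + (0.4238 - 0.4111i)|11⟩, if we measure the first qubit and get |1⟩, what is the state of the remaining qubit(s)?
(0.7178 - 0.6963i)|1⟩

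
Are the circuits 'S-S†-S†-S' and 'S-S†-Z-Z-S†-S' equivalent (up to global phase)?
Yes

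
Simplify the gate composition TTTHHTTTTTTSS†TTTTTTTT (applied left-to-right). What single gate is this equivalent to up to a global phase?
T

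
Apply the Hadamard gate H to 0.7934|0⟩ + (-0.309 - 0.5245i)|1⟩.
(0.3425 - 0.3709i)|0⟩ + (0.7795 + 0.3709i)|1⟩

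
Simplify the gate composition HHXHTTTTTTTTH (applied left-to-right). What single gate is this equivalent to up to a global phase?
X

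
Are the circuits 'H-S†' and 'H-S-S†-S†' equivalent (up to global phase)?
Yes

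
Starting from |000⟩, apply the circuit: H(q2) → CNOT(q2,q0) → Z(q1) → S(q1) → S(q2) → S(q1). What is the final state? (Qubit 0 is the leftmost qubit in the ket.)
1/√2|000⟩ + (1/√2)i|101⟩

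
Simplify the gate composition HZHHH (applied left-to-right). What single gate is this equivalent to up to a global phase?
X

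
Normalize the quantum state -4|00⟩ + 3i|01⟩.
-0.8|00⟩ + 0.6i|01⟩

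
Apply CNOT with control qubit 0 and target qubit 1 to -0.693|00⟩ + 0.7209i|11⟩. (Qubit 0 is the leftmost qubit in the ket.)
-0.693|00⟩ + 0.7209i|10⟩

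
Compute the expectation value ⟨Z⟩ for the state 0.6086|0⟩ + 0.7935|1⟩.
-0.2592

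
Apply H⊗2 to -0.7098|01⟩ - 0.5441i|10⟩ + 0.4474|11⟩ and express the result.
(-0.1312 - 0.2721i)|00⟩ + (0.1312 - 0.2721i)|01⟩ + (-0.5786 + 0.2721i)|10⟩ + (0.5786 + 0.2721i)|11⟩

H⊗2 gives amp(|y⟩) = (1/2) Σ_x (−1)^(x·y) amp(|x⟩), where x·y is the number of positions in which both x and y have a 1.
|00⟩: (-0.7098 - 0.5441i + 0.4474)/2 = (-0.1312 - 0.2721i)
|01⟩: (0.7098 - 0.5441i - 0.4474)/2 = (0.1312 - 0.2721i)
|10⟩: (-0.7098 + 0.5441i - 0.4474)/2 = (-0.5786 + 0.2721i)
|11⟩: (0.7098 + 0.5441i + 0.4474)/2 = (0.5786 + 0.2721i)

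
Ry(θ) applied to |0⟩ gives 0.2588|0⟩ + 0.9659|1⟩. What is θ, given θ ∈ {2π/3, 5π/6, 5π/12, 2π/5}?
5π/6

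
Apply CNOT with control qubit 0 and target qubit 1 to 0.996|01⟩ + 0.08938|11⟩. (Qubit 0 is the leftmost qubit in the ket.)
0.996|01⟩ + 0.08938|10⟩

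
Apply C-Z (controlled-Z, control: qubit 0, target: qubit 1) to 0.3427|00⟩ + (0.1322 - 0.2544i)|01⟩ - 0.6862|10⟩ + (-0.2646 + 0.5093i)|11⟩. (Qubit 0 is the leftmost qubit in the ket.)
0.3427|00⟩ + (0.1322 - 0.2544i)|01⟩ - 0.6862|10⟩ + (0.2646 - 0.5093i)|11⟩

C-Z leaves the control-|0⟩ kets |00⟩, |01⟩ unchanged and applies Z to qubit 1 on the control-|1⟩ pair (|10⟩, |11⟩).
Z = [[1, 0], [0, -1]].
With a = amp(|10⟩) = -0.6862 and b = amp(|11⟩) = (-0.2646 + 0.5093i):
new amp(|10⟩) = (1)·a = -0.6862
new amp(|11⟩) = (-1)·b = (0.2646 - 0.5093i)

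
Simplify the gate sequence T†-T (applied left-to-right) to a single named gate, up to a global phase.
I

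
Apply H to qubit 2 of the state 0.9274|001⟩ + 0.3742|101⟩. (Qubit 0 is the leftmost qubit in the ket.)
0.6558|000⟩ - 0.6558|001⟩ + 0.2646|100⟩ - 0.2646|101⟩

H on qubit 2 mixes each pair of kets that differ only in qubit 2: amplitudes (a, b) of (|…0…⟩, |…1…⟩) become ((a + b)/√2, (a − b)/√2). Kets absent from the input have amplitude 0.
(|000⟩, |001⟩): (a, b) = (0, 0.9274) → (0.6558, -0.6558)
(|100⟩, |101⟩): (a, b) = (0, 0.3742) → (0.2646, -0.2646)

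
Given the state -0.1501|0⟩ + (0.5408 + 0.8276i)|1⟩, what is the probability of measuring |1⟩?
0.9774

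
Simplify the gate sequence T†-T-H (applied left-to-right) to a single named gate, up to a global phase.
H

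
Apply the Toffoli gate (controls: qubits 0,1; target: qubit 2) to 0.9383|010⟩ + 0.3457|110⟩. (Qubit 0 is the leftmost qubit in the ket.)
0.9383|010⟩ + 0.3457|111⟩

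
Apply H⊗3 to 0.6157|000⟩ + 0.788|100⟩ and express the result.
0.4963|000⟩ + 0.4963|001⟩ + 0.4963|010⟩ + 0.4963|011⟩ - 0.06092|100⟩ - 0.06092|101⟩ - 0.06092|110⟩ - 0.06092|111⟩

H⊗3 gives amp(|y⟩) = (1/2√2) Σ_x (−1)^(x·y) amp(|x⟩), where x·y is the number of positions in which both x and y have a 1.
|000⟩: (0.6157 + 0.788)/(2√2) = 0.4963
|001⟩: (0.6157 + 0.788)/(2√2) = 0.4963
|010⟩: (0.6157 + 0.788)/(2√2) = 0.4963
|011⟩: (0.6157 + 0.788)/(2√2) = 0.4963
|100⟩: (0.6157 - 0.788)/(2√2) = -0.06092
|101⟩: (0.6157 - 0.788)/(2√2) = -0.06092
|110⟩: (0.6157 - 0.788)/(2√2) = -0.06092
|111⟩: (0.6157 - 0.788)/(2√2) = -0.06092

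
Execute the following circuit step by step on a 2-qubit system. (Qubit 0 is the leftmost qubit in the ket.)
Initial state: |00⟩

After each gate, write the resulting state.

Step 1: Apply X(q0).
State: |10⟩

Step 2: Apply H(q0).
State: 1/√2|00⟩ - 1/√2|10⟩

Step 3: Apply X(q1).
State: 1/√2|01⟩ - 1/√2|11⟩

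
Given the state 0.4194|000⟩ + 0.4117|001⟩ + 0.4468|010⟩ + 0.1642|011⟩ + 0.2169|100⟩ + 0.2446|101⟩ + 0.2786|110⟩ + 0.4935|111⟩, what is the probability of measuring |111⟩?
0.2435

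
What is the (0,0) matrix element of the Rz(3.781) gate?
(-0.3143 - 0.9493i)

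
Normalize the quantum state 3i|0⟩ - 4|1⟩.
0.6i|0⟩ - 0.8|1⟩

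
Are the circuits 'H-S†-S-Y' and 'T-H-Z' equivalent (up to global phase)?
No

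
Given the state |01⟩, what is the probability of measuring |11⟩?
0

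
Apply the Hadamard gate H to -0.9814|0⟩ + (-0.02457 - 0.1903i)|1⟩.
(-0.7113 - 0.1346i)|0⟩ + (-0.6766 + 0.1346i)|1⟩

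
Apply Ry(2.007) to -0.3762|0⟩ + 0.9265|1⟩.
-0.9835|0⟩ + 0.1806|1⟩

Ry(2.007) = [[cos(θ/2), −sin(θ/2)], [sin(θ/2), cos(θ/2)]]; θ = 2.007, cos(θ/2) ≈ 0.537354, sin(θ/2) ≈ 0.843357.
With a = amp(|0⟩) = -0.3762 and b = amp(|1⟩) = 0.9265:
new amp(|0⟩) = (0.537354)·a + (-0.843357)·b = -0.9835
new amp(|1⟩) = (0.843357)·a + (0.537354)·b = 0.1806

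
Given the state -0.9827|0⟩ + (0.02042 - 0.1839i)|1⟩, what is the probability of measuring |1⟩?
0.03424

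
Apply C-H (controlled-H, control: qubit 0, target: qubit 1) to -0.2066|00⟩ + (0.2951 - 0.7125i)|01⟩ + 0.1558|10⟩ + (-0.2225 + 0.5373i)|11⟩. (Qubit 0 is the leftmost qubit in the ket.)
-0.2066|00⟩ + (0.2951 - 0.7125i)|01⟩ + (-0.04716 + 0.3799i)|10⟩ + (0.2675 - 0.3799i)|11⟩

C-H leaves the control-|0⟩ kets |00⟩, |01⟩ unchanged and applies H to qubit 1 on the control-|1⟩ pair (|10⟩, |11⟩).
H = [[1/√2, 1/√2], [1/√2, -1/√2]].
With a = amp(|10⟩) = 0.1558 and b = amp(|11⟩) = (-0.2225 + 0.5373i):
new amp(|10⟩) = (1/√2)·a + (1/√2)·b = (-0.04716 + 0.3799i)
new amp(|11⟩) = (1/√2)·a + (-1/√2)·b = (0.2675 - 0.3799i)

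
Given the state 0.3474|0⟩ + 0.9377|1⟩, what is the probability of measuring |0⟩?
0.1207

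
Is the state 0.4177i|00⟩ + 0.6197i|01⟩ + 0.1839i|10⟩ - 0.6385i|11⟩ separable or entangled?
Entangled

Writing the state as a|00⟩ + b|01⟩ + c|10⟩ + d|11⟩, it is a product state iff ad − bc = 0.
Here (a, b, c, d) = (0.4177i, 0.6197i, 0.1839i, -0.6385i): ad − bc = (0.4177i)(-0.6385i) − (0.6197i)(0.1839i) = 0.3807 ≠ 0, so the state is entangled.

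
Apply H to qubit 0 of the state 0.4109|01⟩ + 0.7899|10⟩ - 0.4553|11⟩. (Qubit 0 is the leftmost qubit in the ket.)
0.5585|00⟩ - 0.0314|01⟩ - 0.5585|10⟩ + 0.6125|11⟩

H on qubit 0 mixes each pair of kets that differ only in qubit 0: amplitudes (a, b) of (|…0…⟩, |…1…⟩) become ((a + b)/√2, (a − b)/√2). Kets absent from the input have amplitude 0.
(|00⟩, |10⟩): (a, b) = (0, 0.7899) → (0.5585, -0.5585)
(|01⟩, |11⟩): (a, b) = (0.4109, -0.4553) → (-0.0314, 0.6125)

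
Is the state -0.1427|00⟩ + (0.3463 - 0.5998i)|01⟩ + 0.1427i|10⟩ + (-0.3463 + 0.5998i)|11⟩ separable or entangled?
Entangled

Writing the state as a|00⟩ + b|01⟩ + c|10⟩ + d|11⟩, it is a product state iff ad − bc = 0.
Here (a, b, c, d) = (-0.1427, (0.3463 - 0.5998i), 0.1427i, (-0.3463 + 0.5998i)): ad − bc = (-0.1427)(-0.3463 + 0.5998i) − (0.3463 - 0.5998i)(0.1427i) = (-0.03617 - 0.135i) ≠ 0, so the state is entangled.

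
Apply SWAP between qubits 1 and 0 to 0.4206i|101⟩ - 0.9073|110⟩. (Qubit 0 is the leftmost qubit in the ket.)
0.4206i|011⟩ - 0.9073|110⟩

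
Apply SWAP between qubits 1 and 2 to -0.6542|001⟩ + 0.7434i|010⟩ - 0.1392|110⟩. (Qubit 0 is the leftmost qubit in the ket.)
0.7434i|001⟩ - 0.6542|010⟩ - 0.1392|101⟩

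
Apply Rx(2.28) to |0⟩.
0.4176|0⟩ - 0.9086i|1⟩

Rx(2.28) = [[cos(θ/2), −i·sin(θ/2)], [−i·sin(θ/2), cos(θ/2)]]; θ = 2.28, cos(θ/2) ≈ 0.417595, sin(θ/2) ≈ 0.908633.
With a = amp(|0⟩) = 1 and b = amp(|1⟩) = 0:
new amp(|0⟩) = (0.417595)·a + (-0.908633i)·b = 0.4176
new amp(|1⟩) = (-0.908633i)·a + (0.417595)·b = -0.9086i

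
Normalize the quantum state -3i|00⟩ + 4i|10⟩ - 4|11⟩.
-0.4685i|00⟩ + 0.6247i|10⟩ - 0.6247|11⟩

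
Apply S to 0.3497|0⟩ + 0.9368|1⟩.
0.3497|0⟩ + 0.9368i|1⟩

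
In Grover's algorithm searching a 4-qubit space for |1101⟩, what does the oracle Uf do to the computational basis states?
Uf|x⟩ = -|x⟩ if x = 1101, else |x⟩ (phase flip on target)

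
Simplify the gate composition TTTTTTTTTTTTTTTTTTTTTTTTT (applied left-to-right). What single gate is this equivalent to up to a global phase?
T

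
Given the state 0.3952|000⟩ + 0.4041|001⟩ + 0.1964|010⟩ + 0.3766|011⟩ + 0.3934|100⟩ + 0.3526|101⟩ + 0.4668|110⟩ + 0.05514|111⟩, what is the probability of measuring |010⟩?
0.03857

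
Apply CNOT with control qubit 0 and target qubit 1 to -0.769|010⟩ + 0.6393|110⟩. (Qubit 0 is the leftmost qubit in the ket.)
-0.769|010⟩ + 0.6393|100⟩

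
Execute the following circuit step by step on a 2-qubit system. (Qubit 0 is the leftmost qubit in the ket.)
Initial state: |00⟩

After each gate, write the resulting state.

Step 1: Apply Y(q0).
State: i|10⟩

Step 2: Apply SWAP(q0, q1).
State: i|01⟩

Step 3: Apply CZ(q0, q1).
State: i|01⟩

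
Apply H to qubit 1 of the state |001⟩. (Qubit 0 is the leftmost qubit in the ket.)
1/√2|001⟩ + 1/√2|011⟩

H on qubit 1 mixes each pair of kets that differ only in qubit 1: amplitudes (a, b) of (|…0…⟩, |…1…⟩) become ((a + b)/√2, (a − b)/√2). Kets absent from the input have amplitude 0.
(|001⟩, |011⟩): (a, b) = (1, 0) → (1/√2, 1/√2)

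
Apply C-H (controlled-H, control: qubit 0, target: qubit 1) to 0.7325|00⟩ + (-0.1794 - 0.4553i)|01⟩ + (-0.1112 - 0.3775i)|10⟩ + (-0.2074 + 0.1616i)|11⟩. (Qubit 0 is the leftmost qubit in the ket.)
0.7325|00⟩ + (-0.1794 - 0.4553i)|01⟩ + (-0.2253 - 0.1527i)|10⟩ + (0.06802 - 0.3812i)|11⟩

C-H leaves the control-|0⟩ kets |00⟩, |01⟩ unchanged and applies H to qubit 1 on the control-|1⟩ pair (|10⟩, |11⟩).
H = [[1/√2, 1/√2], [1/√2, -1/√2]].
With a = amp(|10⟩) = (-0.1112 - 0.3775i) and b = amp(|11⟩) = (-0.2074 + 0.1616i):
new amp(|10⟩) = (1/√2)·a + (1/√2)·b = (-0.2253 - 0.1527i)
new amp(|11⟩) = (1/√2)·a + (-1/√2)·b = (0.06802 - 0.3812i)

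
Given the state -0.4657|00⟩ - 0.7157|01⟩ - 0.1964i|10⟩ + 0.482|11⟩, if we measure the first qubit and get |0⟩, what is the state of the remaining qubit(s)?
-0.5454|0⟩ - 0.8382|1⟩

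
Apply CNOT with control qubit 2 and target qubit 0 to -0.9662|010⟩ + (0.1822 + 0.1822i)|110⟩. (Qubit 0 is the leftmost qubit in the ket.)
-0.9662|010⟩ + (0.1822 + 0.1822i)|110⟩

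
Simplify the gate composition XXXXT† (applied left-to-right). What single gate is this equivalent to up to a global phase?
T†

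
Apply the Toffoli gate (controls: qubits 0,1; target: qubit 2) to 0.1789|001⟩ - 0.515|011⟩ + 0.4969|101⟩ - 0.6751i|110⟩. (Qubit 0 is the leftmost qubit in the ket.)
0.1789|001⟩ - 0.515|011⟩ + 0.4969|101⟩ - 0.6751i|111⟩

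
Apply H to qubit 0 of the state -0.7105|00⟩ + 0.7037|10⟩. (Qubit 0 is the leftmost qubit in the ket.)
-0.004808|00⟩ - |10⟩

H on qubit 0 mixes each pair of kets that differ only in qubit 0: amplitudes (a, b) of (|…0…⟩, |…1…⟩) become ((a + b)/√2, (a − b)/√2). Kets absent from the input have amplitude 0.
(|00⟩, |10⟩): (a, b) = (-0.7105, 0.7037) → (-0.004808, -1)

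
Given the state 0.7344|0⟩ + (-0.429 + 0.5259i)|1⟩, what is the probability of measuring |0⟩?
0.5393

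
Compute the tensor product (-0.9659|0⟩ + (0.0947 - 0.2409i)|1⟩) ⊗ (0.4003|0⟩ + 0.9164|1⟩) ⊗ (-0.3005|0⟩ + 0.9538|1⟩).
0.1162|000⟩ - 0.3688|001⟩ + 0.266|010⟩ - 0.8443|011⟩ + (-0.01139 + 0.02898i)|100⟩ + (0.03616 - 0.09198i)|101⟩ + (-0.02608 + 0.06634i)|110⟩ + (0.08277 - 0.2106i)|111⟩

amp(|b₁b₂…⟩) = product of the factor amplitudes for bits b₁, b₂, …; only kets whose every factor amplitude is nonzero survive.
|000⟩: (-0.9659)(0.4003)(-0.3005) = 0.1162
|001⟩: (-0.9659)(0.4003)(0.9538) = -0.3688
|010⟩: (-0.9659)(0.9164)(-0.3005) = 0.266
|011⟩: (-0.9659)(0.9164)(0.9538) = -0.8443
|100⟩: (0.0947 - 0.2409i)(0.4003)(-0.3005) = (-0.01139 + 0.02898i)
|101⟩: (0.0947 - 0.2409i)(0.4003)(0.9538) = (0.03616 - 0.09198i)
|110⟩: (0.0947 - 0.2409i)(0.9164)(-0.3005) = (-0.02608 + 0.06634i)
|111⟩: (0.0947 - 0.2409i)(0.9164)(0.9538) = (0.08277 - 0.2106i)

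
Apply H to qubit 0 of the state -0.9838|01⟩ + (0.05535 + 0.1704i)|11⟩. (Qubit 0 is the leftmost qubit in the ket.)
(-0.6565 + 0.1205i)|01⟩ + (-0.7348 - 0.1205i)|11⟩

H on qubit 0 mixes each pair of kets that differ only in qubit 0: amplitudes (a, b) of (|…0…⟩, |…1…⟩) become ((a + b)/√2, (a − b)/√2). Kets absent from the input have amplitude 0.
(|01⟩, |11⟩): (a, b) = (-0.9838, (0.05535 + 0.1704i)) → ((-0.6565 + 0.1205i), (-0.7348 - 0.1205i))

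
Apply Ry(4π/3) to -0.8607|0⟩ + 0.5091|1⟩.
-0.01054|0⟩ - 0.9999|1⟩

Ry(4π/3) = [[cos(θ/2), −sin(θ/2)], [sin(θ/2), cos(θ/2)]]; θ = 4π/3, cos(θ/2) ≈ -0.5, sin(θ/2) ≈ 0.866025.
With a = amp(|0⟩) = -0.8607 and b = amp(|1⟩) = 0.5091:
new amp(|0⟩) = (-0.5)·a + (-0.866025)·b = -0.01054
new amp(|1⟩) = (0.866025)·a + (-0.5)·b = -0.9999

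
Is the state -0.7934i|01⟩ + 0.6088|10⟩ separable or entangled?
Entangled

Writing the state as a|00⟩ + b|01⟩ + c|10⟩ + d|11⟩, it is a product state iff ad − bc = 0.
Here (a, b, c, d) = (0, -0.7934i, 0.6088, 0): ad − bc = (0)(0) − (-0.7934i)(0.6088) = 0.483i ≠ 0, so the state is entangled.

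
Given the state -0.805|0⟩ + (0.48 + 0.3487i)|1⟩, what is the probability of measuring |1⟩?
0.352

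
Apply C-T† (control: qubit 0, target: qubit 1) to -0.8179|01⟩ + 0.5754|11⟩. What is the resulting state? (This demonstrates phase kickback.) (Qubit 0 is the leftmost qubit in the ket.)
-0.8179|01⟩ + (0.4069 - 0.4069i)|11⟩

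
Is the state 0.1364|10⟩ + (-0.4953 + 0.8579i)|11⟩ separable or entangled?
Separable

Writing the state as a|00⟩ + b|01⟩ + c|10⟩ + d|11⟩, it is a product state iff ad − bc = 0.
Here (a, b, c, d) = (0, 0, 0.1364, (-0.4953 + 0.8579i)): ad − bc = (0)(-0.4953 + 0.8579i) − (0)(0.1364) = 0, so the state is separable.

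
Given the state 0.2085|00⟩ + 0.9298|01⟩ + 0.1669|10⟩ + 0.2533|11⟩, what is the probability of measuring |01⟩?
0.8645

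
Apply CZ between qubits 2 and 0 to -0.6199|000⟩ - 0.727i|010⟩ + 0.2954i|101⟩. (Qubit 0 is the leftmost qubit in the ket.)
-0.6199|000⟩ - 0.727i|010⟩ - 0.2954i|101⟩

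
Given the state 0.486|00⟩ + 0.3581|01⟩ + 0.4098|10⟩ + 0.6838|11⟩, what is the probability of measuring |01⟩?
0.1282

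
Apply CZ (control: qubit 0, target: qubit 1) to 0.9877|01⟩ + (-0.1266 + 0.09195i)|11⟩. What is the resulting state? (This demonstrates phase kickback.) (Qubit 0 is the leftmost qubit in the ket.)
0.9877|01⟩ + (0.1266 - 0.09195i)|11⟩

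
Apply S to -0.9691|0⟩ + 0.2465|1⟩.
-0.9691|0⟩ + 0.2465i|1⟩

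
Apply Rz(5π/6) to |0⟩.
(0.2588 - 0.9659i)|0⟩

Rz(5π/6) = [[e^(−iθ/2), 0], [0, e^(iθ/2)]] with e^(±iθ/2) = cos(θ/2) ± i·sin(θ/2); θ = 5π/6, cos(θ/2) ≈ 0.258819, sin(θ/2) ≈ 0.965926.
With a = amp(|0⟩) = 1 and b = amp(|1⟩) = 0:
new amp(|0⟩) = (0.258819 - 0.965926i)·a = (0.2588 - 0.9659i)
new amp(|1⟩) = (0.258819 + 0.965926i)·b = 0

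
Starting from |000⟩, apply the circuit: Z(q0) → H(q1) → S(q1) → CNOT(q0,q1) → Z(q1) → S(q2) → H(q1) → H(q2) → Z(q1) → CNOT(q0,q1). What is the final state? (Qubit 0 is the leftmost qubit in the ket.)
(1/√8 - (1/√8)i)|000⟩ + (1/√8 - (1/√8)i)|001⟩ + (-1/√8 - (1/√8)i)|010⟩ + (-1/√8 - (1/√8)i)|011⟩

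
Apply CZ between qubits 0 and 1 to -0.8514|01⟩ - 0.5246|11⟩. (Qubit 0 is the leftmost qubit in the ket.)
-0.8514|01⟩ + 0.5246|11⟩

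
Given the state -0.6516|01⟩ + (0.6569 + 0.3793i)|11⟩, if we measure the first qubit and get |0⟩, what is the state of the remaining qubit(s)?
-|1⟩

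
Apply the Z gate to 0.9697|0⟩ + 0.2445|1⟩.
0.9697|0⟩ - 0.2445|1⟩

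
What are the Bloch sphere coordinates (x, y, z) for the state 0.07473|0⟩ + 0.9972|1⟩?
(0.149, 0, -0.9888)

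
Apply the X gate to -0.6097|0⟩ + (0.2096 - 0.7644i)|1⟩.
(0.2096 - 0.7644i)|0⟩ - 0.6097|1⟩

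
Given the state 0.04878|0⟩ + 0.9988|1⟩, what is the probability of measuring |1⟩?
0.9976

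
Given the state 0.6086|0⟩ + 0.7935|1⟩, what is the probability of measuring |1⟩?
0.6296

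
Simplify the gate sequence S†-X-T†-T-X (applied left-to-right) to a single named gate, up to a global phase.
S†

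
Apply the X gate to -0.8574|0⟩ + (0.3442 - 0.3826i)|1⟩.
(0.3442 - 0.3826i)|0⟩ - 0.8574|1⟩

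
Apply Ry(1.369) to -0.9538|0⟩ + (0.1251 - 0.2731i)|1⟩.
(-0.818 + 0.1727i)|0⟩ + (-0.5062 - 0.2116i)|1⟩

Ry(1.369) = [[cos(θ/2), −sin(θ/2)], [sin(θ/2), cos(θ/2)]]; θ = 1.369, cos(θ/2) ≈ 0.774735, sin(θ/2) ≈ 0.632286.
With a = amp(|0⟩) = -0.9538 and b = amp(|1⟩) = (0.1251 - 0.2731i):
new amp(|0⟩) = (0.774735)·a + (-0.632286)·b = (-0.818 + 0.1727i)
new amp(|1⟩) = (0.632286)·a + (0.774735)·b = (-0.5062 - 0.2116i)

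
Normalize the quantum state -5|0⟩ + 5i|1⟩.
-1/√2|0⟩ + (1/√2)i|1⟩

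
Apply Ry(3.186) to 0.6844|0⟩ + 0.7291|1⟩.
-0.7441|0⟩ + 0.668|1⟩

Ry(3.186) = [[cos(θ/2), −sin(θ/2)], [sin(θ/2), cos(θ/2)]]; θ = 3.186, cos(θ/2) ≈ -0.0222018, sin(θ/2) ≈ 0.999754.
With a = amp(|0⟩) = 0.6844 and b = amp(|1⟩) = 0.7291:
new amp(|0⟩) = (-0.0222018)·a + (-0.999754)·b = -0.7441
new amp(|1⟩) = (0.999754)·a + (-0.0222018)·b = 0.668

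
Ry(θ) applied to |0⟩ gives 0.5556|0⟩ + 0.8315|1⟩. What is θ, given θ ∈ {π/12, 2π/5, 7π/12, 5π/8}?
5π/8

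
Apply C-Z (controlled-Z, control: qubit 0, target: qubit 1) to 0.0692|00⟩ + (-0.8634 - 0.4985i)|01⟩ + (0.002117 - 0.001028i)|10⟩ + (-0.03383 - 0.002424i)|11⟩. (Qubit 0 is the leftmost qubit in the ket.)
0.0692|00⟩ + (-0.8634 - 0.4985i)|01⟩ + (0.002117 - 0.001028i)|10⟩ + (0.03383 + 0.002424i)|11⟩

C-Z leaves the control-|0⟩ kets |00⟩, |01⟩ unchanged and applies Z to qubit 1 on the control-|1⟩ pair (|10⟩, |11⟩).
Z = [[1, 0], [0, -1]].
With a = amp(|10⟩) = (0.002117 - 0.001028i) and b = amp(|11⟩) = (-0.03383 - 0.002424i):
new amp(|10⟩) = (1)·a = (0.002117 - 0.001028i)
new amp(|11⟩) = (-1)·b = (0.03383 + 0.002424i)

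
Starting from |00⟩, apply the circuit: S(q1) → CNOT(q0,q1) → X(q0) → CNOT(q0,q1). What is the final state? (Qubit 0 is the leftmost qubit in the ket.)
|11⟩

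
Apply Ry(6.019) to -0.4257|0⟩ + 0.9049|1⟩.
0.3028|0⟩ - 0.9531|1⟩

Ry(6.019) = [[cos(θ/2), −sin(θ/2)], [sin(θ/2), cos(θ/2)]]; θ = 6.019, cos(θ/2) ≈ -0.991288, sin(θ/2) ≈ 0.131709.
With a = amp(|0⟩) = -0.4257 and b = amp(|1⟩) = 0.9049:
new amp(|0⟩) = (-0.991288)·a + (-0.131709)·b = 0.3028
new amp(|1⟩) = (0.131709)·a + (-0.991288)·b = -0.9531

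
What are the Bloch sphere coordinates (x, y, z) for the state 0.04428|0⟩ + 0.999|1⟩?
(0.08847, 0, -0.996)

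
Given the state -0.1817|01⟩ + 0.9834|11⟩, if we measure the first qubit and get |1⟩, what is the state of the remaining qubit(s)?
|1⟩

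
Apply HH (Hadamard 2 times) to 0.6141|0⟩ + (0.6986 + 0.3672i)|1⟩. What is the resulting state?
0.6141|0⟩ + (0.6986 + 0.3672i)|1⟩

H² = I, so an even number of Hadamards cancels: H^2 = I and the state is unchanged.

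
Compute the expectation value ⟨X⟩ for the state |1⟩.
0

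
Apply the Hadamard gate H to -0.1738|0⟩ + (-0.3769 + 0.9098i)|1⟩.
(-0.3894 + 0.6433i)|0⟩ + (0.1436 - 0.6433i)|1⟩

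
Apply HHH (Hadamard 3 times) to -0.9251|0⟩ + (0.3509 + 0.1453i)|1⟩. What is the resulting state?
(-0.406 + 0.1027i)|0⟩ + (-0.9023 - 0.1027i)|1⟩

H² = I, so H^3 = H: a single Hadamard. With (a, b) = (-0.9251, (0.3509 + 0.1453i)), H gives ((a + b)/√2, (a − b)/√2) = ((-0.406 + 0.1027i), (-0.9023 - 0.1027i)).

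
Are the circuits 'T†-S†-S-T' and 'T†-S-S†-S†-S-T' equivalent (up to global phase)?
Yes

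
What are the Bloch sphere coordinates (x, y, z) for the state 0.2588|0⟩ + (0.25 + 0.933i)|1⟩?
(0.1294, 0.4829, -0.866)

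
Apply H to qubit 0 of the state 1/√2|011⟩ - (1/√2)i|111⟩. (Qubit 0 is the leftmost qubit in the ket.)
(1/2 - (1/2)i)|011⟩ + (1/2 + (1/2)i)|111⟩

H on qubit 0 mixes each pair of kets that differ only in qubit 0: amplitudes (a, b) of (|…0…⟩, |…1…⟩) become ((a + b)/√2, (a − b)/√2). Kets absent from the input have amplitude 0.
(|011⟩, |111⟩): (a, b) = (1/√2, -(1/√2)i) → ((1/2 - (1/2)i), (1/2 + (1/2)i))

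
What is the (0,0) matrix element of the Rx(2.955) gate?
0.09316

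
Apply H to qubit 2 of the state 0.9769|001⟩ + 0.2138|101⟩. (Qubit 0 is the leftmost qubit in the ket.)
0.6908|000⟩ - 0.6908|001⟩ + 0.1512|100⟩ - 0.1512|101⟩

H on qubit 2 mixes each pair of kets that differ only in qubit 2: amplitudes (a, b) of (|…0…⟩, |…1…⟩) become ((a + b)/√2, (a − b)/√2). Kets absent from the input have amplitude 0.
(|000⟩, |001⟩): (a, b) = (0, 0.9769) → (0.6908, -0.6908)
(|100⟩, |101⟩): (a, b) = (0, 0.2138) → (0.1512, -0.1512)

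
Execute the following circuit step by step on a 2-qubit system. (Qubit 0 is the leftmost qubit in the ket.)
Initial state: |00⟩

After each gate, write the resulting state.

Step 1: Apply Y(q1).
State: i|01⟩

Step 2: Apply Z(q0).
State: i|01⟩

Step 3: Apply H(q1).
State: (1/√2)i|00⟩ - (1/√2)i|01⟩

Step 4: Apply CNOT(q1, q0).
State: (1/√2)i|00⟩ - (1/√2)i|11⟩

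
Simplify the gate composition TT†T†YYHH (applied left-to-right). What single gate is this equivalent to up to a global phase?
T†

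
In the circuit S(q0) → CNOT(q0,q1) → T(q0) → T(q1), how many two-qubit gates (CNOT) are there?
1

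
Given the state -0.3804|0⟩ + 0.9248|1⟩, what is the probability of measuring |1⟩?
0.8553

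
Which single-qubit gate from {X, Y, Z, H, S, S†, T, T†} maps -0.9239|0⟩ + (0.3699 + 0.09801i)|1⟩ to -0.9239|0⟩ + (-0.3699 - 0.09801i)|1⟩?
Z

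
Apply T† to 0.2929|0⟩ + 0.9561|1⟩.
0.2929|0⟩ + (0.6761 - 0.6761i)|1⟩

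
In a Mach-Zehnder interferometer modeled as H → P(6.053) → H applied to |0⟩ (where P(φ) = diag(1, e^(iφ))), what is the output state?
(0.9868 - 0.1141i)|0⟩ + (0.01319 + 0.1141i)|1⟩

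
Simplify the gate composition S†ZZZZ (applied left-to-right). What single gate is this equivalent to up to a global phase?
S†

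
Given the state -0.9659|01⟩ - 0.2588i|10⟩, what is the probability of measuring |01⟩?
0.933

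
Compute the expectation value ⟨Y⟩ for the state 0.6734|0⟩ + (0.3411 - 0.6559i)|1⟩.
-0.8834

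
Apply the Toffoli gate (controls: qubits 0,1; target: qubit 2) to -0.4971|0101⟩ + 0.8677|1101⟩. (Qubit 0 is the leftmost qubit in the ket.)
-0.4971|0101⟩ + 0.8677|1111⟩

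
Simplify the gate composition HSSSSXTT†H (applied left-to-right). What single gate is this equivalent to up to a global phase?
Z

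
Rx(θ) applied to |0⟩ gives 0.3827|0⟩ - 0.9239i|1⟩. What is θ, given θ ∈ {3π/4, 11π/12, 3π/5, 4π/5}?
3π/4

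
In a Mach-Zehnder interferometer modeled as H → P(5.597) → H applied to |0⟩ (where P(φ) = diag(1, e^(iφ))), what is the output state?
(0.8868 - 0.3168i)|0⟩ + (0.1132 + 0.3168i)|1⟩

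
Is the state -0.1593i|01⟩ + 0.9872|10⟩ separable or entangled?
Entangled

Writing the state as a|00⟩ + b|01⟩ + c|10⟩ + d|11⟩, it is a product state iff ad − bc = 0.
Here (a, b, c, d) = (0, -0.1593i, 0.9872, 0): ad − bc = (0)(0) − (-0.1593i)(0.9872) = 0.1573i ≠ 0, so the state is entangled.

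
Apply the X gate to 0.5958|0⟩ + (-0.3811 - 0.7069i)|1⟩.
(-0.3811 - 0.7069i)|0⟩ + 0.5958|1⟩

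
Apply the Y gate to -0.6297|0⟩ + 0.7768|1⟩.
-0.7768i|0⟩ - 0.6297i|1⟩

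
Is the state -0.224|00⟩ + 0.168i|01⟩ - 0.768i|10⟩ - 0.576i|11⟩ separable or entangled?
Entangled

Writing the state as a|00⟩ + b|01⟩ + c|10⟩ + d|11⟩, it is a product state iff ad − bc = 0.
Here (a, b, c, d) = (-0.224, 0.168i, -0.768i, -0.576i): ad − bc = (-0.224)(-0.576i) − (0.168i)(-0.768i) = (-0.129 + 0.129i) ≠ 0, so the state is entangled.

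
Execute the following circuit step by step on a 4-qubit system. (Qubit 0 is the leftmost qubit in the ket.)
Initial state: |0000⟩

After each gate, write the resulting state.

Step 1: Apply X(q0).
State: |1000⟩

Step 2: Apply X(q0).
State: |0000⟩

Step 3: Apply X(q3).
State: |0001⟩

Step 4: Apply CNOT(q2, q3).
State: |0001⟩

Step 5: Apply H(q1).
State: 1/√2|0001⟩ + 1/√2|0101⟩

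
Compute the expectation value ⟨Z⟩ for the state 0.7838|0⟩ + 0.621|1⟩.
0.2287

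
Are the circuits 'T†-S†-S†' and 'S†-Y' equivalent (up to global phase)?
No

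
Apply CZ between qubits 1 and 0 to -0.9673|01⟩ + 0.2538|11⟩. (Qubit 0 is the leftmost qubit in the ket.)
-0.9673|01⟩ - 0.2538|11⟩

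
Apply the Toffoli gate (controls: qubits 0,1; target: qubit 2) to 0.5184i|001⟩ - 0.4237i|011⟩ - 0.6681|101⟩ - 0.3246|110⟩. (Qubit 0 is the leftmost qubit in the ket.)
0.5184i|001⟩ - 0.4237i|011⟩ - 0.6681|101⟩ - 0.3246|111⟩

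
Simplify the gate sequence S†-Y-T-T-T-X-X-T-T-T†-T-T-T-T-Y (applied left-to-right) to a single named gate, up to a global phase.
S†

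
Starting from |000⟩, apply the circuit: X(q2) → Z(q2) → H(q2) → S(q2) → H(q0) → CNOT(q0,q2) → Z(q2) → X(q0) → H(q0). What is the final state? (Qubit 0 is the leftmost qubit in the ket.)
(-1/√8 + (1/√8)i)|000⟩ + (1/√8 - (1/√8)i)|001⟩ + (1/√8 + (1/√8)i)|100⟩ + (1/√8 + (1/√8)i)|101⟩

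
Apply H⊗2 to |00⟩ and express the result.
1/2|00⟩ + 1/2|01⟩ + 1/2|10⟩ + 1/2|11⟩

H⊗2 gives amp(|y⟩) = (1/2) Σ_x (−1)^(x·y) amp(|x⟩), where x·y is the number of positions in which both x and y have a 1.
|00⟩: (1)/2 = 1/2
|01⟩: (1)/2 = 1/2
|10⟩: (1)/2 = 1/2
|11⟩: (1)/2 = 1/2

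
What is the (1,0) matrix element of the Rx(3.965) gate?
-0.9164i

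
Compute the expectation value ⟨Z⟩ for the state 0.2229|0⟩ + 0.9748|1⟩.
-0.9006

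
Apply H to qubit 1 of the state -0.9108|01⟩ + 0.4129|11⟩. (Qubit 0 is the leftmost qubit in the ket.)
-0.644|00⟩ + 0.644|01⟩ + 0.292|10⟩ - 0.292|11⟩

H on qubit 1 mixes each pair of kets that differ only in qubit 1: amplitudes (a, b) of (|…0…⟩, |…1…⟩) become ((a + b)/√2, (a − b)/√2). Kets absent from the input have amplitude 0.
(|00⟩, |01⟩): (a, b) = (0, -0.9108) → (-0.644, 0.644)
(|10⟩, |11⟩): (a, b) = (0, 0.4129) → (0.292, -0.292)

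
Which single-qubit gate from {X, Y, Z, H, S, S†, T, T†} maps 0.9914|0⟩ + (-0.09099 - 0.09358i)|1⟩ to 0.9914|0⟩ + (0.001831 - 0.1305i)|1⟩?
T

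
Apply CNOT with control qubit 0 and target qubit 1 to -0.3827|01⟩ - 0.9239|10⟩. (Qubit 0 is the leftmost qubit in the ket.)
-0.3827|01⟩ - 0.9239|11⟩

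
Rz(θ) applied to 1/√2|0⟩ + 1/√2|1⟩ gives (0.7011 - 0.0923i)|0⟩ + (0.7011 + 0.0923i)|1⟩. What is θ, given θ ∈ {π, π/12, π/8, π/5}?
π/12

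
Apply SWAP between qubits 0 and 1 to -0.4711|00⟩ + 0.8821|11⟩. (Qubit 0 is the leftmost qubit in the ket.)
-0.4711|00⟩ + 0.8821|11⟩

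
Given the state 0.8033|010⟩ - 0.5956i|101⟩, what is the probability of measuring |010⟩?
0.6453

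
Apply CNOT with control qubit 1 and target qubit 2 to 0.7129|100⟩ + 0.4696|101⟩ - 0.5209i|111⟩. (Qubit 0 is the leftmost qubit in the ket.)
0.7129|100⟩ + 0.4696|101⟩ - 0.5209i|110⟩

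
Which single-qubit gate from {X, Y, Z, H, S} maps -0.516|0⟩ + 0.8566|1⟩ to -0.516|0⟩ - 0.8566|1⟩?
Z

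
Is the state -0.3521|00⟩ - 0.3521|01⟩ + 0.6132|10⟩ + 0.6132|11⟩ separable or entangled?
Separable

Writing the state as a|00⟩ + b|01⟩ + c|10⟩ + d|11⟩, it is a product state iff ad − bc = 0.
Here (a, b, c, d) = (-0.3521, -0.3521, 0.6132, 0.6132): ad − bc = (-0.3521)(0.6132) − (-0.3521)(0.6132) = 0, so the state is separable.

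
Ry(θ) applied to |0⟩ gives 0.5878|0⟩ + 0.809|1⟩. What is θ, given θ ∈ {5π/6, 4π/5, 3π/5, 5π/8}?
3π/5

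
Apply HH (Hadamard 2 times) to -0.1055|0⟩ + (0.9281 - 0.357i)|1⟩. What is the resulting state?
-0.1055|0⟩ + (0.9281 - 0.357i)|1⟩

H² = I, so an even number of Hadamards cancels: H^2 = I and the state is unchanged.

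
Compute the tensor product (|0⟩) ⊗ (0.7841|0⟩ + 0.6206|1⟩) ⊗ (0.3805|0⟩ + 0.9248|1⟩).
0.2984|000⟩ + 0.7251|001⟩ + 0.2361|010⟩ + 0.5739|011⟩

amp(|b₁b₂…⟩) = product of the factor amplitudes for bits b₁, b₂, …; only kets whose every factor amplitude is nonzero survive.
|000⟩: (1)(0.7841)(0.3805) = 0.2984
|001⟩: (1)(0.7841)(0.9248) = 0.7251
|010⟩: (1)(0.6206)(0.3805) = 0.2361
|011⟩: (1)(0.6206)(0.9248) = 0.5739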